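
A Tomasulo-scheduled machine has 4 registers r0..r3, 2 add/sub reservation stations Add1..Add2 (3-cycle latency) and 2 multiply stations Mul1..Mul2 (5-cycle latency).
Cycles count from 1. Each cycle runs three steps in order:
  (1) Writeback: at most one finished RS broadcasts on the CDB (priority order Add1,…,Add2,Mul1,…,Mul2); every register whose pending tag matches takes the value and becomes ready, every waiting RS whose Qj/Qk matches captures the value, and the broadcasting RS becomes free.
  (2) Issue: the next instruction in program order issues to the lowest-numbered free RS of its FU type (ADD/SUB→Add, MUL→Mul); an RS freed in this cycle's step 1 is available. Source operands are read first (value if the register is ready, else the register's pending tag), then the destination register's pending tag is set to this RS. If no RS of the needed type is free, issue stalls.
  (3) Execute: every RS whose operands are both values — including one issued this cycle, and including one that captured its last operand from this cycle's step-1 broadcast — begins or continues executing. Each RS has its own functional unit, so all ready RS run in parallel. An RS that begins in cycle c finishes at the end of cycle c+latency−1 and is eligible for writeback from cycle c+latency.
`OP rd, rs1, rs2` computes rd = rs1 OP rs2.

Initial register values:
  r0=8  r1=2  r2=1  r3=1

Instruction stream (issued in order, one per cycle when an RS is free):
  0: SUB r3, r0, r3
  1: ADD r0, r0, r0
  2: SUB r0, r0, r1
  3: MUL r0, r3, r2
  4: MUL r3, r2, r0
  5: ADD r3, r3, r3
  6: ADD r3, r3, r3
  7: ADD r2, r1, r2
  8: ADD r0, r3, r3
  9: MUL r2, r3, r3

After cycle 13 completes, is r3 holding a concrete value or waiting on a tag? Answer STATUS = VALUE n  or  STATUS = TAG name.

cycle 1: issue SUB r3<-Add1 // r0:8,r1:2,r2:1,r3:Add1
cycle 2: issue ADD r0<-Add2 // r0:Add2,r1:2,r2:1,r3:Add1
cycle 3: stall // r0:Add2,r1:2,r2:1,r3:Add1
cycle 4: CDB Add1=7; issue SUB r0<-Add1 // r0:Add1,r1:2,r2:1,r3:7
cycle 5: CDB Add2=16; issue MUL r0<-Mul1 // r0:Mul1,r1:2,r2:1,r3:7
cycle 6: issue MUL r3<-Mul2 // r0:Mul1,r1:2,r2:1,r3:Mul2
cycle 7: issue ADD r3<-Add2 // r0:Mul1,r1:2,r2:1,r3:Add2
cycle 8: CDB Add1=14; issue ADD r3<-Add1 // r0:Mul1,r1:2,r2:1,r3:Add1
cycle 9: stall // r0:Mul1,r1:2,r2:1,r3:Add1
cycle 10: CDB Mul1=7; stall // r0:7,r1:2,r2:1,r3:Add1
cycle 11: stall // r0:7,r1:2,r2:1,r3:Add1
cycle 12: stall // r0:7,r1:2,r2:1,r3:Add1
cycle 13: stall // r0:7,r1:2,r2:1,r3:Add1

STATUS = TAG Add1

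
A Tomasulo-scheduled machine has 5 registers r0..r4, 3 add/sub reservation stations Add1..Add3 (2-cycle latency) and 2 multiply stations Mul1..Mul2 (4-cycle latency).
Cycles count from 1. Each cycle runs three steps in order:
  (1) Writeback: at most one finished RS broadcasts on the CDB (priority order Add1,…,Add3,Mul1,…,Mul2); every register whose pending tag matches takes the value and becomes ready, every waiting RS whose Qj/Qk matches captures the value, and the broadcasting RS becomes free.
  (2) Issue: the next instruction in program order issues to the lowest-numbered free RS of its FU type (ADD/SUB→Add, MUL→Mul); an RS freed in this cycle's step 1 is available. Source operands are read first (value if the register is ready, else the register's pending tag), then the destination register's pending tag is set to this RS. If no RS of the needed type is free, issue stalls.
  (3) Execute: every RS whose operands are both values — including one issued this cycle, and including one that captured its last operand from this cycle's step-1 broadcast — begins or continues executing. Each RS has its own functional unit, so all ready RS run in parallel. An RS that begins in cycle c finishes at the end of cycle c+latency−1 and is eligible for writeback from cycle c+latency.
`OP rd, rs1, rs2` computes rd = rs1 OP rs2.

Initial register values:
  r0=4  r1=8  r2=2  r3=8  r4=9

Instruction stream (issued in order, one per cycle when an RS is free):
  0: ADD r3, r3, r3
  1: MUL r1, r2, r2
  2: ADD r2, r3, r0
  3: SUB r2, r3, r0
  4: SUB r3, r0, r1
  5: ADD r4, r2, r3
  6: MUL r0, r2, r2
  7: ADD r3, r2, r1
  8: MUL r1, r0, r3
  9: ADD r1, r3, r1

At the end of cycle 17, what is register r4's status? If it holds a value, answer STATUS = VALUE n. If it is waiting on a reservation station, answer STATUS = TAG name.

STATUS = VALUE 12

cycle 1: issue ADD r3<-Add1 // r0:4,r1:8,r2:2,r3:Add1,r4:9
cycle 2: issue MUL r1<-Mul1 // r0:4,r1:Mul1,r2:2,r3:Add1,r4:9
cycle 3: CDB Add1=16; issue ADD r2<-Add1 // r0:4,r1:Mul1,r2:Add1,r3:16,r4:9
cycle 4: issue SUB r2<-Add2 // r0:4,r1:Mul1,r2:Add2,r3:16,r4:9
cycle 5: CDB Add1=20; issue SUB r3<-Add1 // r0:4,r1:Mul1,r2:Add2,r3:Add1,r4:9
cycle 6: CDB Add2=12; issue ADD r4<-Add2 // r0:4,r1:Mul1,r2:12,r3:Add1,r4:Add2
cycle 7: CDB Mul1=4; issue MUL r0<-Mul1 // r0:Mul1,r1:4,r2:12,r3:Add1,r4:Add2
cycle 8: issue ADD r3<-Add3 // r0:Mul1,r1:4,r2:12,r3:Add3,r4:Add2
cycle 9: CDB Add1=0; issue MUL r1<-Mul2 // r0:Mul1,r1:Mul2,r2:12,r3:Add3,r4:Add2
cycle 10: CDB Add3=16; issue ADD r1<-Add1 // r0:Mul1,r1:Add1,r2:12,r3:16,r4:Add2
cycle 11: CDB Add2=12 // r0:Mul1,r1:Add1,r2:12,r3:16,r4:12
cycle 12: CDB Mul1=144 // r0:144,r1:Add1,r2:12,r3:16,r4:12
cycle 13: - // r0:144,r1:Add1,r2:12,r3:16,r4:12
cycle 14: - // r0:144,r1:Add1,r2:12,r3:16,r4:12
cycle 15: - // r0:144,r1:Add1,r2:12,r3:16,r4:12
cycle 16: CDB Mul2=2304 // r0:144,r1:Add1,r2:12,r3:16,r4:12
cycle 17: - // r0:144,r1:Add1,r2:12,r3:16,r4:12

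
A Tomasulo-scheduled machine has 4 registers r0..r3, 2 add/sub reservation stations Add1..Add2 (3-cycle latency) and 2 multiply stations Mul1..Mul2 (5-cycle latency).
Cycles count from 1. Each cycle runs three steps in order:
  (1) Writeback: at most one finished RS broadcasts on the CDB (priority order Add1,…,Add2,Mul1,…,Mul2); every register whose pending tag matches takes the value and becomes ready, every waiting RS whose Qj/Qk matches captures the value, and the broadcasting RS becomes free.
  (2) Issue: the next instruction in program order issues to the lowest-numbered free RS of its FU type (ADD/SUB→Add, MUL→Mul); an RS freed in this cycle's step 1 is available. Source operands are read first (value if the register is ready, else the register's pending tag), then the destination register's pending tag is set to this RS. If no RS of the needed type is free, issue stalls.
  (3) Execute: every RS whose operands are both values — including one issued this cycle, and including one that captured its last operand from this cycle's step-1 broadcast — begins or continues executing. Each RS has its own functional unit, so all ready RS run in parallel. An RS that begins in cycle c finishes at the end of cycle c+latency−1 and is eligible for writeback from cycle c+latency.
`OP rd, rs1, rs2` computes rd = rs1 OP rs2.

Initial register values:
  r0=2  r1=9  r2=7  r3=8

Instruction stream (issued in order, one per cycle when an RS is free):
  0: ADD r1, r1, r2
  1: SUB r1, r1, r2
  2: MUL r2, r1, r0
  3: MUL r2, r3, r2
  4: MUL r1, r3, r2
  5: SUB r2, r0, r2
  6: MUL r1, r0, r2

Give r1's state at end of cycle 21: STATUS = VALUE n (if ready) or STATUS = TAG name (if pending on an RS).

STATUS = TAG Mul2

c1: issue ADD r1<-Add1 | r0:2,r1:Add1,r2:7,r3:8
c2: issue SUB r1<-Add2 | r0:2,r1:Add2,r2:7,r3:8
c3: issue MUL r2<-Mul1 | r0:2,r1:Add2,r2:Mul1,r3:8
c4: CDB Add1=16; issue MUL r2<-Mul2 | r0:2,r1:Add2,r2:Mul2,r3:8
c5: stall | r0:2,r1:Add2,r2:Mul2,r3:8
c6: stall | r0:2,r1:Add2,r2:Mul2,r3:8
c7: CDB Add2=9; stall | r0:2,r1:9,r2:Mul2,r3:8
c8: stall | r0:2,r1:9,r2:Mul2,r3:8
c9: stall | r0:2,r1:9,r2:Mul2,r3:8
c10: stall | r0:2,r1:9,r2:Mul2,r3:8
c11: stall | r0:2,r1:9,r2:Mul2,r3:8
c12: CDB Mul1=18; issue MUL r1<-Mul1 | r0:2,r1:Mul1,r2:Mul2,r3:8
c13: issue SUB r2<-Add1 | r0:2,r1:Mul1,r2:Add1,r3:8
c14: stall | r0:2,r1:Mul1,r2:Add1,r3:8
c15: stall | r0:2,r1:Mul1,r2:Add1,r3:8
c16: stall | r0:2,r1:Mul1,r2:Add1,r3:8
c17: CDB Mul2=144; issue MUL r1<-Mul2 | r0:2,r1:Mul2,r2:Add1,r3:8
c18: - | r0:2,r1:Mul2,r2:Add1,r3:8
c19: - | r0:2,r1:Mul2,r2:Add1,r3:8
c20: CDB Add1=-142 | r0:2,r1:Mul2,r2:-142,r3:8
c21: - | r0:2,r1:Mul2,r2:-142,r3:8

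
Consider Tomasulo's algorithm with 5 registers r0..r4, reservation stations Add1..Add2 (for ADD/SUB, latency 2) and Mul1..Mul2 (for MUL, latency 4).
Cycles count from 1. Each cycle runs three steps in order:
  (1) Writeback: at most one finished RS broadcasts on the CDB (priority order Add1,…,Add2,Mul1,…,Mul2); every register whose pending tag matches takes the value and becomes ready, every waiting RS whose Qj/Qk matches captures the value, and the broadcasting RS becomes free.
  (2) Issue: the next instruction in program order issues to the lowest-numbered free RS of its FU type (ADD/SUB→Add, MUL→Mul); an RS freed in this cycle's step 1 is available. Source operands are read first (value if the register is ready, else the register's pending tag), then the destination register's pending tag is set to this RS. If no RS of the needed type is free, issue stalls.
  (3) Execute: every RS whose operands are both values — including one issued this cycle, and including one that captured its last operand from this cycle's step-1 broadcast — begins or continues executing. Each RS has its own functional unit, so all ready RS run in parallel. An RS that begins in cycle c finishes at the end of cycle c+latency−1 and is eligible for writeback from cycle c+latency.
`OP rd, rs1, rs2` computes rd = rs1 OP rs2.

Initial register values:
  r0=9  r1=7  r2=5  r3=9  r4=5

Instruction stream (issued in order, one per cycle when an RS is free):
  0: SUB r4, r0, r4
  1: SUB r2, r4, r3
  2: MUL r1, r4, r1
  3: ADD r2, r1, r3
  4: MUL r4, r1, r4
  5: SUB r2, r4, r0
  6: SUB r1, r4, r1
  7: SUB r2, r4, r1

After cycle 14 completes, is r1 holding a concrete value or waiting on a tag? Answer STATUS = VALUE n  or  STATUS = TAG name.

STATUS = VALUE 84

c1: issue SUB r4<-Add1 | r0:9,r1:7,r2:5,r3:9,r4:Add1
c2: issue SUB r2<-Add2 | r0:9,r1:7,r2:Add2,r3:9,r4:Add1
c3: CDB Add1=4; issue MUL r1<-Mul1 | r0:9,r1:Mul1,r2:Add2,r3:9,r4:4
c4: issue ADD r2<-Add1 | r0:9,r1:Mul1,r2:Add1,r3:9,r4:4
c5: CDB Add2=-5; issue MUL r4<-Mul2 | r0:9,r1:Mul1,r2:Add1,r3:9,r4:Mul2
c6: issue SUB r2<-Add2 | r0:9,r1:Mul1,r2:Add2,r3:9,r4:Mul2
c7: CDB Mul1=28; stall | r0:9,r1:28,r2:Add2,r3:9,r4:Mul2
c8: stall | r0:9,r1:28,r2:Add2,r3:9,r4:Mul2
c9: CDB Add1=37; issue SUB r1<-Add1 | r0:9,r1:Add1,r2:Add2,r3:9,r4:Mul2
c10: stall | r0:9,r1:Add1,r2:Add2,r3:9,r4:Mul2
c11: CDB Mul2=112; stall | r0:9,r1:Add1,r2:Add2,r3:9,r4:112
c12: stall | r0:9,r1:Add1,r2:Add2,r3:9,r4:112
c13: CDB Add1=84; issue SUB r2<-Add1 | r0:9,r1:84,r2:Add1,r3:9,r4:112
c14: CDB Add2=103 | r0:9,r1:84,r2:Add1,r3:9,r4:112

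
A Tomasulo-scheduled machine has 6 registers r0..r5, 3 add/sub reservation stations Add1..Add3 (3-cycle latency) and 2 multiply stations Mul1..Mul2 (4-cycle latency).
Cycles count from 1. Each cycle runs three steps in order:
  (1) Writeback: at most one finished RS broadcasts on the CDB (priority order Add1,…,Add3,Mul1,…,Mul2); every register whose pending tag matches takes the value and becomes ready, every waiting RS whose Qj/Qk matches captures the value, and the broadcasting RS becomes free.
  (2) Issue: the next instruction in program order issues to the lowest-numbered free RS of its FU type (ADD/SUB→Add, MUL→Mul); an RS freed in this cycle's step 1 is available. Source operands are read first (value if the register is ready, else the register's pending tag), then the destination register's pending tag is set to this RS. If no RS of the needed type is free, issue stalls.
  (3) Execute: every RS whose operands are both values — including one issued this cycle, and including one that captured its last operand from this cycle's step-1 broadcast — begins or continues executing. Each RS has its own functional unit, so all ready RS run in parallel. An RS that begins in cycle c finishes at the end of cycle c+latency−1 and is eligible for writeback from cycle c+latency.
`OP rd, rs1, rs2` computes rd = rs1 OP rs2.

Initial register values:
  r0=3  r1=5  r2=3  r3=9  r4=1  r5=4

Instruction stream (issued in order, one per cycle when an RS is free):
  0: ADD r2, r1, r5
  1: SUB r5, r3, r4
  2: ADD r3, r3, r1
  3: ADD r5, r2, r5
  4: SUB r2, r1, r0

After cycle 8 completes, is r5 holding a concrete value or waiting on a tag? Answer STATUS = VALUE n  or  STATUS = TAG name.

STATUS = VALUE 17

  c1: issue ADD r2<-Add1  regs: r0:3,r1:5,r2:Add1,r3:9,r4:1,r5:4
  c2: issue SUB r5<-Add2  regs: r0:3,r1:5,r2:Add1,r3:9,r4:1,r5:Add2
  c3: issue ADD r3<-Add3  regs: r0:3,r1:5,r2:Add1,r3:Add3,r4:1,r5:Add2
  c4: CDB Add1=9; issue ADD r5<-Add1  regs: r0:3,r1:5,r2:9,r3:Add3,r4:1,r5:Add1
  c5: CDB Add2=8; issue SUB r2<-Add2  regs: r0:3,r1:5,r2:Add2,r3:Add3,r4:1,r5:Add1
  c6: CDB Add3=14  regs: r0:3,r1:5,r2:Add2,r3:14,r4:1,r5:Add1
  c7: -  regs: r0:3,r1:5,r2:Add2,r3:14,r4:1,r5:Add1
  c8: CDB Add1=17  regs: r0:3,r1:5,r2:Add2,r3:14,r4:1,r5:17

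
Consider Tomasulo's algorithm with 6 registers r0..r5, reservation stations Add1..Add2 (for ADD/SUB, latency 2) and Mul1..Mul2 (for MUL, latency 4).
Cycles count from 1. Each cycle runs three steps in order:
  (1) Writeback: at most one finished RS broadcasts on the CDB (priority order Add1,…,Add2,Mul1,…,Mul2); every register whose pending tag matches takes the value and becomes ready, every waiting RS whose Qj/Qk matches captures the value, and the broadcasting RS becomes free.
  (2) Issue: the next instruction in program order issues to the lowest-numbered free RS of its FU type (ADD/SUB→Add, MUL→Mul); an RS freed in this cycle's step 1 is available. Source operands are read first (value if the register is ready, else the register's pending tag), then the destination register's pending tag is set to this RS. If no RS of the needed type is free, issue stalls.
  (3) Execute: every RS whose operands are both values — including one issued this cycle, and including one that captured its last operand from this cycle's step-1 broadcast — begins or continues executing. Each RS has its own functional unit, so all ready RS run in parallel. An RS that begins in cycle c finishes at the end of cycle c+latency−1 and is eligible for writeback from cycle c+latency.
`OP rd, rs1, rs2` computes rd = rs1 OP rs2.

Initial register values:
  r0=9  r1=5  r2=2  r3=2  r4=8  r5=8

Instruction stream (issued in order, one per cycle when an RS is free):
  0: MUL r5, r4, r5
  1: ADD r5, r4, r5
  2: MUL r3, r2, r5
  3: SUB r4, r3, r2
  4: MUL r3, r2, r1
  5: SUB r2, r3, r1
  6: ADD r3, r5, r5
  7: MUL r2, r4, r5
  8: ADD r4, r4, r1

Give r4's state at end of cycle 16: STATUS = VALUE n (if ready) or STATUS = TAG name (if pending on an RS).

STATUS = VALUE 147

  c1: issue MUL r5<-Mul1  regs: r0:9,r1:5,r2:2,r3:2,r4:8,r5:Mul1
  c2: issue ADD r5<-Add1  regs: r0:9,r1:5,r2:2,r3:2,r4:8,r5:Add1
  c3: issue MUL r3<-Mul2  regs: r0:9,r1:5,r2:2,r3:Mul2,r4:8,r5:Add1
  c4: issue SUB r4<-Add2  regs: r0:9,r1:5,r2:2,r3:Mul2,r4:Add2,r5:Add1
  c5: CDB Mul1=64; issue MUL r3<-Mul1  regs: r0:9,r1:5,r2:2,r3:Mul1,r4:Add2,r5:Add1
  c6: stall  regs: r0:9,r1:5,r2:2,r3:Mul1,r4:Add2,r5:Add1
  c7: CDB Add1=72; issue SUB r2<-Add1  regs: r0:9,r1:5,r2:Add1,r3:Mul1,r4:Add2,r5:72
  c8: stall  regs: r0:9,r1:5,r2:Add1,r3:Mul1,r4:Add2,r5:72
  c9: CDB Mul1=10; stall  regs: r0:9,r1:5,r2:Add1,r3:10,r4:Add2,r5:72
  c10: stall  regs: r0:9,r1:5,r2:Add1,r3:10,r4:Add2,r5:72
  c11: CDB Add1=5; issue ADD r3<-Add1  regs: r0:9,r1:5,r2:5,r3:Add1,r4:Add2,r5:72
  c12: CDB Mul2=144; issue MUL r2<-Mul1  regs: r0:9,r1:5,r2:Mul1,r3:Add1,r4:Add2,r5:72
  c13: CDB Add1=144; issue ADD r4<-Add1  regs: r0:9,r1:5,r2:Mul1,r3:144,r4:Add1,r5:72
  c14: CDB Add2=142  regs: r0:9,r1:5,r2:Mul1,r3:144,r4:Add1,r5:72
  c15: -  regs: r0:9,r1:5,r2:Mul1,r3:144,r4:Add1,r5:72
  c16: CDB Add1=147  regs: r0:9,r1:5,r2:Mul1,r3:144,r4:147,r5:72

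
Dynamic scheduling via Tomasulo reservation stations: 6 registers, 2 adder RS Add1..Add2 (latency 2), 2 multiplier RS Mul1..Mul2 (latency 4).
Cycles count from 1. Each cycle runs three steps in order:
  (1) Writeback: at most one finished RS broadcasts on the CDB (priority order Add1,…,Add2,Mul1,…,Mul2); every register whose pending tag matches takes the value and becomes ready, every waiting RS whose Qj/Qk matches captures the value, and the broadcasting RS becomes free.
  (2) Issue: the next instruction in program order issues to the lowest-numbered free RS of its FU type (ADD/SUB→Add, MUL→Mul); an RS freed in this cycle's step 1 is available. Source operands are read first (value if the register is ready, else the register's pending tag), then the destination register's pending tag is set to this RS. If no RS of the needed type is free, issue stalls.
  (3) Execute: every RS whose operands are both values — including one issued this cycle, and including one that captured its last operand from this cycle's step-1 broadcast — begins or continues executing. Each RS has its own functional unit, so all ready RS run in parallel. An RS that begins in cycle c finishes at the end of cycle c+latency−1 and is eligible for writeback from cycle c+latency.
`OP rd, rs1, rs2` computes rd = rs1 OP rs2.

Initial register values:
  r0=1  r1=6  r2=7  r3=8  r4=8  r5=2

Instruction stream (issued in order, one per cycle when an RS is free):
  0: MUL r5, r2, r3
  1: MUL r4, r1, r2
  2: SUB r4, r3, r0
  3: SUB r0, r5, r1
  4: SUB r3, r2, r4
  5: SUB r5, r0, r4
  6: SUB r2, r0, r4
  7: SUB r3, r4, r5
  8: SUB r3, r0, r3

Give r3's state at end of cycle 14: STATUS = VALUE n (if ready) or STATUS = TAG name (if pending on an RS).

STATUS = VALUE 86

c1: issue MUL r5<-Mul1 | r0:1,r1:6,r2:7,r3:8,r4:8,r5:Mul1
c2: issue MUL r4<-Mul2 | r0:1,r1:6,r2:7,r3:8,r4:Mul2,r5:Mul1
c3: issue SUB r4<-Add1 | r0:1,r1:6,r2:7,r3:8,r4:Add1,r5:Mul1
c4: issue SUB r0<-Add2 | r0:Add2,r1:6,r2:7,r3:8,r4:Add1,r5:Mul1
c5: CDB Add1=7; issue SUB r3<-Add1 | r0:Add2,r1:6,r2:7,r3:Add1,r4:7,r5:Mul1
c6: CDB Mul1=56; stall | r0:Add2,r1:6,r2:7,r3:Add1,r4:7,r5:56
c7: CDB Add1=0; issue SUB r5<-Add1 | r0:Add2,r1:6,r2:7,r3:0,r4:7,r5:Add1
c8: CDB Add2=50; issue SUB r2<-Add2 | r0:50,r1:6,r2:Add2,r3:0,r4:7,r5:Add1
c9: CDB Mul2=42; stall | r0:50,r1:6,r2:Add2,r3:0,r4:7,r5:Add1
c10: CDB Add1=43; issue SUB r3<-Add1 | r0:50,r1:6,r2:Add2,r3:Add1,r4:7,r5:43
c11: CDB Add2=43; issue SUB r3<-Add2 | r0:50,r1:6,r2:43,r3:Add2,r4:7,r5:43
c12: CDB Add1=-36 | r0:50,r1:6,r2:43,r3:Add2,r4:7,r5:43
c13: - | r0:50,r1:6,r2:43,r3:Add2,r4:7,r5:43
c14: CDB Add2=86 | r0:50,r1:6,r2:43,r3:86,r4:7,r5:43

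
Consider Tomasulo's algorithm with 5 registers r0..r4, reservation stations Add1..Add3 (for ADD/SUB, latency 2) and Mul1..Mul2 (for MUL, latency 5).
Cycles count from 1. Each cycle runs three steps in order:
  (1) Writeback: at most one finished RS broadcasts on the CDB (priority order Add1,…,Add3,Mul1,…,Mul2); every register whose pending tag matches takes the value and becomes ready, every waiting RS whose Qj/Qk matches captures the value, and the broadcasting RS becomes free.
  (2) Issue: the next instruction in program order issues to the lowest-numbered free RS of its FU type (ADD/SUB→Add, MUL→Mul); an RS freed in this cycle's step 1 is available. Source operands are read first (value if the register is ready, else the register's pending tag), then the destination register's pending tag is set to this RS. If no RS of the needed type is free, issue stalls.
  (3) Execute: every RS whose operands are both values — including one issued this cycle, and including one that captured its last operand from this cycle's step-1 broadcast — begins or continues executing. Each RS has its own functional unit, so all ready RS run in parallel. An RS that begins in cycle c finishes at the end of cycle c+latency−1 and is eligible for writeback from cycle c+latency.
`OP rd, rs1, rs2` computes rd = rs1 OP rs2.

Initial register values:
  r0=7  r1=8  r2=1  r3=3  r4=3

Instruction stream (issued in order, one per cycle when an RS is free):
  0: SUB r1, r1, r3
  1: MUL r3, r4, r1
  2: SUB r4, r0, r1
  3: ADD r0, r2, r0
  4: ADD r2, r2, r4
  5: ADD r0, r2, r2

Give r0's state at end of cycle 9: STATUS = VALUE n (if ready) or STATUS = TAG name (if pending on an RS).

STATUS = VALUE 6

c1: issue SUB r1<-Add1 | r0:7,r1:Add1,r2:1,r3:3,r4:3
c2: issue MUL r3<-Mul1 | r0:7,r1:Add1,r2:1,r3:Mul1,r4:3
c3: CDB Add1=5; issue SUB r4<-Add1 | r0:7,r1:5,r2:1,r3:Mul1,r4:Add1
c4: issue ADD r0<-Add2 | r0:Add2,r1:5,r2:1,r3:Mul1,r4:Add1
c5: CDB Add1=2; issue ADD r2<-Add1 | r0:Add2,r1:5,r2:Add1,r3:Mul1,r4:2
c6: CDB Add2=8; issue ADD r0<-Add2 | r0:Add2,r1:5,r2:Add1,r3:Mul1,r4:2
c7: CDB Add1=3 | r0:Add2,r1:5,r2:3,r3:Mul1,r4:2
c8: CDB Mul1=15 | r0:Add2,r1:5,r2:3,r3:15,r4:2
c9: CDB Add2=6 | r0:6,r1:5,r2:3,r3:15,r4:2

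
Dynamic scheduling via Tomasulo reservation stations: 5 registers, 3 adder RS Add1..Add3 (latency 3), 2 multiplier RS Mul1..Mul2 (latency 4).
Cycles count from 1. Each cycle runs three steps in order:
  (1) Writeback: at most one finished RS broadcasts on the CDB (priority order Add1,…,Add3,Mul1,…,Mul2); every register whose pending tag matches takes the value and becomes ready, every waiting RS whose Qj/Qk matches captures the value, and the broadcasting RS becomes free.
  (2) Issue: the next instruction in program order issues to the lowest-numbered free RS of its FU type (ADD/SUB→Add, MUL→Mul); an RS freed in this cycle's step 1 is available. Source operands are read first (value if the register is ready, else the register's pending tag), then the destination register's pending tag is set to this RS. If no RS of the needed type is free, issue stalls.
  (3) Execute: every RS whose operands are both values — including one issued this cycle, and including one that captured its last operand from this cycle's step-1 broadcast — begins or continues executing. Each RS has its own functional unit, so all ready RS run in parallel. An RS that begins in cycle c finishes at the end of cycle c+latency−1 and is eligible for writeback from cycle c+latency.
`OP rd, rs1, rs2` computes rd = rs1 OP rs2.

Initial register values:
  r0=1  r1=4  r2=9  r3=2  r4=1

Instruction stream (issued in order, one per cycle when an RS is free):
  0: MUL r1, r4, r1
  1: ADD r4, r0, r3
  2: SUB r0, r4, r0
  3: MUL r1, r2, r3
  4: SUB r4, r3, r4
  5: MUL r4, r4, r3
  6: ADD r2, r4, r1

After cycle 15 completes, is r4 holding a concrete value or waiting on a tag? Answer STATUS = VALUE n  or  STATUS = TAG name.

STATUS = VALUE -2

cycle 1: issue MUL r1<-Mul1 // r0:1,r1:Mul1,r2:9,r3:2,r4:1
cycle 2: issue ADD r4<-Add1 // r0:1,r1:Mul1,r2:9,r3:2,r4:Add1
cycle 3: issue SUB r0<-Add2 // r0:Add2,r1:Mul1,r2:9,r3:2,r4:Add1
cycle 4: issue MUL r1<-Mul2 // r0:Add2,r1:Mul2,r2:9,r3:2,r4:Add1
cycle 5: CDB Add1=3; issue SUB r4<-Add1 // r0:Add2,r1:Mul2,r2:9,r3:2,r4:Add1
cycle 6: CDB Mul1=4; issue MUL r4<-Mul1 // r0:Add2,r1:Mul2,r2:9,r3:2,r4:Mul1
cycle 7: issue ADD r2<-Add3 // r0:Add2,r1:Mul2,r2:Add3,r3:2,r4:Mul1
cycle 8: CDB Add1=-1 // r0:Add2,r1:Mul2,r2:Add3,r3:2,r4:Mul1
cycle 9: CDB Add2=2 // r0:2,r1:Mul2,r2:Add3,r3:2,r4:Mul1
cycle 10: CDB Mul2=18 // r0:2,r1:18,r2:Add3,r3:2,r4:Mul1
cycle 11: - // r0:2,r1:18,r2:Add3,r3:2,r4:Mul1
cycle 12: CDB Mul1=-2 // r0:2,r1:18,r2:Add3,r3:2,r4:-2
cycle 13: - // r0:2,r1:18,r2:Add3,r3:2,r4:-2
cycle 14: - // r0:2,r1:18,r2:Add3,r3:2,r4:-2
cycle 15: CDB Add3=16 // r0:2,r1:18,r2:16,r3:2,r4:-2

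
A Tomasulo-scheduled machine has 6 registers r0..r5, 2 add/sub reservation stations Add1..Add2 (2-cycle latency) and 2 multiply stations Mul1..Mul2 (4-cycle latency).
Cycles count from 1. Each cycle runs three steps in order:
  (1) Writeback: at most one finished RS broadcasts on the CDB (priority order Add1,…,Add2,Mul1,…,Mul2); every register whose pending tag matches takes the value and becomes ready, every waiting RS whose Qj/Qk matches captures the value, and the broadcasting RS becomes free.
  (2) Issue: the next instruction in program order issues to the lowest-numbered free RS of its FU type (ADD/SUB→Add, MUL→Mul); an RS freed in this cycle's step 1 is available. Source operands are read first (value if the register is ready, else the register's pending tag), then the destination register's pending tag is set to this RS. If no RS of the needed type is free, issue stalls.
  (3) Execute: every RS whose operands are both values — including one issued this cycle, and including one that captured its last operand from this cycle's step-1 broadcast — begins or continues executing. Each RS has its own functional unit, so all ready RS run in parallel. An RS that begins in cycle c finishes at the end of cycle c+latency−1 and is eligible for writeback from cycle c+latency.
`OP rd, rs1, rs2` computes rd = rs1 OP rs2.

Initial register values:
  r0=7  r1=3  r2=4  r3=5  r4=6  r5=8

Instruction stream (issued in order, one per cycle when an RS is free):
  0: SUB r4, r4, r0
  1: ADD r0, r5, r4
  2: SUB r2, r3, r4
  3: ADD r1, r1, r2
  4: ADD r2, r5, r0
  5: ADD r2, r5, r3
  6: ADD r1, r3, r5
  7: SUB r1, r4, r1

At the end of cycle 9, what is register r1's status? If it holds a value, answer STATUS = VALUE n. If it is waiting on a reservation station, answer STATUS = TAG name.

cycle 1: issue SUB r4<-Add1 // r0:7,r1:3,r2:4,r3:5,r4:Add1,r5:8
cycle 2: issue ADD r0<-Add2 // r0:Add2,r1:3,r2:4,r3:5,r4:Add1,r5:8
cycle 3: CDB Add1=-1; issue SUB r2<-Add1 // r0:Add2,r1:3,r2:Add1,r3:5,r4:-1,r5:8
cycle 4: stall // r0:Add2,r1:3,r2:Add1,r3:5,r4:-1,r5:8
cycle 5: CDB Add1=6; issue ADD r1<-Add1 // r0:Add2,r1:Add1,r2:6,r3:5,r4:-1,r5:8
cycle 6: CDB Add2=7; issue ADD r2<-Add2 // r0:7,r1:Add1,r2:Add2,r3:5,r4:-1,r5:8
cycle 7: CDB Add1=9; issue ADD r2<-Add1 // r0:7,r1:9,r2:Add1,r3:5,r4:-1,r5:8
cycle 8: CDB Add2=15; issue ADD r1<-Add2 // r0:7,r1:Add2,r2:Add1,r3:5,r4:-1,r5:8
cycle 9: CDB Add1=13; issue SUB r1<-Add1 // r0:7,r1:Add1,r2:13,r3:5,r4:-1,r5:8

STATUS = TAG Add1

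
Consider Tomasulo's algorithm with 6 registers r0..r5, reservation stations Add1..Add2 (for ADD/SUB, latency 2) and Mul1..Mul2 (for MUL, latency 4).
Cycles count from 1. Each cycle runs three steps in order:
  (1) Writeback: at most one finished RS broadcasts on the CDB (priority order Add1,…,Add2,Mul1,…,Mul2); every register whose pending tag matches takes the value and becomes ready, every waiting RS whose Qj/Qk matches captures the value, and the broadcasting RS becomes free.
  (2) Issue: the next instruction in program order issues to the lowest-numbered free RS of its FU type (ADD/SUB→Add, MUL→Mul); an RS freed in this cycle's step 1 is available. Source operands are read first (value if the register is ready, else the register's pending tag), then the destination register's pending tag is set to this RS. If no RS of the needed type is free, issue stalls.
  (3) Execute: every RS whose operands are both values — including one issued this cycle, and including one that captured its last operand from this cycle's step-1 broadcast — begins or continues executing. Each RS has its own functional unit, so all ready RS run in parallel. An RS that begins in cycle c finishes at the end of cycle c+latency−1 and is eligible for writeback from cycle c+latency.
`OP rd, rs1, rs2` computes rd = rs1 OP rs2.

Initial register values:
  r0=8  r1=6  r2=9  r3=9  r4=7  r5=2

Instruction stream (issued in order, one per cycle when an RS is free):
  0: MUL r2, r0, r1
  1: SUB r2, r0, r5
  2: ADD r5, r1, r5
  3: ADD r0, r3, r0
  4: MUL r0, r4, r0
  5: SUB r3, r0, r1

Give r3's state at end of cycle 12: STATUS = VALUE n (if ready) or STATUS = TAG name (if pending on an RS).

c1: issue MUL r2<-Mul1 | r0:8,r1:6,r2:Mul1,r3:9,r4:7,r5:2
c2: issue SUB r2<-Add1 | r0:8,r1:6,r2:Add1,r3:9,r4:7,r5:2
c3: issue ADD r5<-Add2 | r0:8,r1:6,r2:Add1,r3:9,r4:7,r5:Add2
c4: CDB Add1=6; issue ADD r0<-Add1 | r0:Add1,r1:6,r2:6,r3:9,r4:7,r5:Add2
c5: CDB Add2=8; issue MUL r0<-Mul2 | r0:Mul2,r1:6,r2:6,r3:9,r4:7,r5:8
c6: CDB Add1=17; issue SUB r3<-Add1 | r0:Mul2,r1:6,r2:6,r3:Add1,r4:7,r5:8
c7: CDB Mul1=48 | r0:Mul2,r1:6,r2:6,r3:Add1,r4:7,r5:8
c8: - | r0:Mul2,r1:6,r2:6,r3:Add1,r4:7,r5:8
c9: - | r0:Mul2,r1:6,r2:6,r3:Add1,r4:7,r5:8
c10: CDB Mul2=119 | r0:119,r1:6,r2:6,r3:Add1,r4:7,r5:8
c11: - | r0:119,r1:6,r2:6,r3:Add1,r4:7,r5:8
c12: CDB Add1=113 | r0:119,r1:6,r2:6,r3:113,r4:7,r5:8

STATUS = VALUE 113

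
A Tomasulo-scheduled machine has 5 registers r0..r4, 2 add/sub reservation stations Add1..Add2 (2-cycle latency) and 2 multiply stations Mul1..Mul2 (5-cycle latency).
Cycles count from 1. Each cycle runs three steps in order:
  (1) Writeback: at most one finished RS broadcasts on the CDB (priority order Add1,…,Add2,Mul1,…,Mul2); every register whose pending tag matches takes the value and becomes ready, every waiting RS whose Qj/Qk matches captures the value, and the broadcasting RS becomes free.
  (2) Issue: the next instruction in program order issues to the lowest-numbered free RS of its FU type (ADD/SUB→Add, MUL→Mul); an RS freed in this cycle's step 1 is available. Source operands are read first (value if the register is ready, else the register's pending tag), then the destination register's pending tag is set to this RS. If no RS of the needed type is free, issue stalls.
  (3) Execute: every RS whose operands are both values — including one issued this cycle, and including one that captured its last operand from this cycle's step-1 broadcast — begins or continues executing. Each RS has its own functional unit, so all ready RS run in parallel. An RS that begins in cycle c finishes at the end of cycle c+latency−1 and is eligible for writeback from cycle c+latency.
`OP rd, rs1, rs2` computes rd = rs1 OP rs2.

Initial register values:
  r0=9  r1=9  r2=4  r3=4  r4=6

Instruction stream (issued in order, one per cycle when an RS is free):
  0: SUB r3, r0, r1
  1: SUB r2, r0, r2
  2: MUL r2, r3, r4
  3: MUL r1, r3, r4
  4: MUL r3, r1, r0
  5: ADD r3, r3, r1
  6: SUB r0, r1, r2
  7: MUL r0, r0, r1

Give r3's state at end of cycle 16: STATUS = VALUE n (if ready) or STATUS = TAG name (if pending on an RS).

cycle 1: issue SUB r3<-Add1 // r0:9,r1:9,r2:4,r3:Add1,r4:6
cycle 2: issue SUB r2<-Add2 // r0:9,r1:9,r2:Add2,r3:Add1,r4:6
cycle 3: CDB Add1=0; issue MUL r2<-Mul1 // r0:9,r1:9,r2:Mul1,r3:0,r4:6
cycle 4: CDB Add2=5; issue MUL r1<-Mul2 // r0:9,r1:Mul2,r2:Mul1,r3:0,r4:6
cycle 5: stall // r0:9,r1:Mul2,r2:Mul1,r3:0,r4:6
cycle 6: stall // r0:9,r1:Mul2,r2:Mul1,r3:0,r4:6
cycle 7: stall // r0:9,r1:Mul2,r2:Mul1,r3:0,r4:6
cycle 8: CDB Mul1=0; issue MUL r3<-Mul1 // r0:9,r1:Mul2,r2:0,r3:Mul1,r4:6
cycle 9: CDB Mul2=0; issue ADD r3<-Add1 // r0:9,r1:0,r2:0,r3:Add1,r4:6
cycle 10: issue SUB r0<-Add2 // r0:Add2,r1:0,r2:0,r3:Add1,r4:6
cycle 11: issue MUL r0<-Mul2 // r0:Mul2,r1:0,r2:0,r3:Add1,r4:6
cycle 12: CDB Add2=0 // r0:Mul2,r1:0,r2:0,r3:Add1,r4:6
cycle 13: - // r0:Mul2,r1:0,r2:0,r3:Add1,r4:6
cycle 14: CDB Mul1=0 // r0:Mul2,r1:0,r2:0,r3:Add1,r4:6
cycle 15: - // r0:Mul2,r1:0,r2:0,r3:Add1,r4:6
cycle 16: CDB Add1=0 // r0:Mul2,r1:0,r2:0,r3:0,r4:6

STATUS = VALUE 0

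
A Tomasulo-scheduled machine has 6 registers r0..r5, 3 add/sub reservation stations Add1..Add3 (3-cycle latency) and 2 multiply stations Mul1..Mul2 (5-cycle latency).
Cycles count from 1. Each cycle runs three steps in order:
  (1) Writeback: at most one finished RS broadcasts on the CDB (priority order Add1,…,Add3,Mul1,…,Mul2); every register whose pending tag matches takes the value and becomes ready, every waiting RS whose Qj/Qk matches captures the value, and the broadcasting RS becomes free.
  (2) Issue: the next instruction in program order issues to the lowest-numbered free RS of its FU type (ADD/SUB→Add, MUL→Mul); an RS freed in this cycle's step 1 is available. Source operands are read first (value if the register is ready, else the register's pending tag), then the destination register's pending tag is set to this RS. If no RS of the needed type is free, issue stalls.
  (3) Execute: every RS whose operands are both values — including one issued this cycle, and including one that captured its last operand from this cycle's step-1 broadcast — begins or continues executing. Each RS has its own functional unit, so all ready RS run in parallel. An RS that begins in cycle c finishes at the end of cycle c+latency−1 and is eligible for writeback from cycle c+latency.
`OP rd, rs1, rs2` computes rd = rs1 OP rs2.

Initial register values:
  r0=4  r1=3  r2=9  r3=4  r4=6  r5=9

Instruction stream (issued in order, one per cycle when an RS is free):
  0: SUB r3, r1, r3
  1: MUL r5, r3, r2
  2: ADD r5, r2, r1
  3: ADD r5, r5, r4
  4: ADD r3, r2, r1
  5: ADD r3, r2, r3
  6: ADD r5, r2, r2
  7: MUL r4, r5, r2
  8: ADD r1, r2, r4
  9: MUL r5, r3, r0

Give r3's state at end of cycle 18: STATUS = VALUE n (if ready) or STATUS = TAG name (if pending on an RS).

  c1: issue SUB r3<-Add1  regs: r0:4,r1:3,r2:9,r3:Add1,r4:6,r5:9
  c2: issue MUL r5<-Mul1  regs: r0:4,r1:3,r2:9,r3:Add1,r4:6,r5:Mul1
  c3: issue ADD r5<-Add2  regs: r0:4,r1:3,r2:9,r3:Add1,r4:6,r5:Add2
  c4: CDB Add1=-1; issue ADD r5<-Add1  regs: r0:4,r1:3,r2:9,r3:-1,r4:6,r5:Add1
  c5: issue ADD r3<-Add3  regs: r0:4,r1:3,r2:9,r3:Add3,r4:6,r5:Add1
  c6: CDB Add2=12; issue ADD r3<-Add2  regs: r0:4,r1:3,r2:9,r3:Add2,r4:6,r5:Add1
  c7: stall  regs: r0:4,r1:3,r2:9,r3:Add2,r4:6,r5:Add1
  c8: CDB Add3=12; issue ADD r5<-Add3  regs: r0:4,r1:3,r2:9,r3:Add2,r4:6,r5:Add3
  c9: CDB Add1=18; issue MUL r4<-Mul2  regs: r0:4,r1:3,r2:9,r3:Add2,r4:Mul2,r5:Add3
  c10: CDB Mul1=-9; issue ADD r1<-Add1  regs: r0:4,r1:Add1,r2:9,r3:Add2,r4:Mul2,r5:Add3
  c11: CDB Add2=21; issue MUL r5<-Mul1  regs: r0:4,r1:Add1,r2:9,r3:21,r4:Mul2,r5:Mul1
  c12: CDB Add3=18  regs: r0:4,r1:Add1,r2:9,r3:21,r4:Mul2,r5:Mul1
  c13: -  regs: r0:4,r1:Add1,r2:9,r3:21,r4:Mul2,r5:Mul1
  c14: -  regs: r0:4,r1:Add1,r2:9,r3:21,r4:Mul2,r5:Mul1
  c15: -  regs: r0:4,r1:Add1,r2:9,r3:21,r4:Mul2,r5:Mul1
  c16: CDB Mul1=84  regs: r0:4,r1:Add1,r2:9,r3:21,r4:Mul2,r5:84
  c17: CDB Mul2=162  regs: r0:4,r1:Add1,r2:9,r3:21,r4:162,r5:84
  c18: -  regs: r0:4,r1:Add1,r2:9,r3:21,r4:162,r5:84

STATUS = VALUE 21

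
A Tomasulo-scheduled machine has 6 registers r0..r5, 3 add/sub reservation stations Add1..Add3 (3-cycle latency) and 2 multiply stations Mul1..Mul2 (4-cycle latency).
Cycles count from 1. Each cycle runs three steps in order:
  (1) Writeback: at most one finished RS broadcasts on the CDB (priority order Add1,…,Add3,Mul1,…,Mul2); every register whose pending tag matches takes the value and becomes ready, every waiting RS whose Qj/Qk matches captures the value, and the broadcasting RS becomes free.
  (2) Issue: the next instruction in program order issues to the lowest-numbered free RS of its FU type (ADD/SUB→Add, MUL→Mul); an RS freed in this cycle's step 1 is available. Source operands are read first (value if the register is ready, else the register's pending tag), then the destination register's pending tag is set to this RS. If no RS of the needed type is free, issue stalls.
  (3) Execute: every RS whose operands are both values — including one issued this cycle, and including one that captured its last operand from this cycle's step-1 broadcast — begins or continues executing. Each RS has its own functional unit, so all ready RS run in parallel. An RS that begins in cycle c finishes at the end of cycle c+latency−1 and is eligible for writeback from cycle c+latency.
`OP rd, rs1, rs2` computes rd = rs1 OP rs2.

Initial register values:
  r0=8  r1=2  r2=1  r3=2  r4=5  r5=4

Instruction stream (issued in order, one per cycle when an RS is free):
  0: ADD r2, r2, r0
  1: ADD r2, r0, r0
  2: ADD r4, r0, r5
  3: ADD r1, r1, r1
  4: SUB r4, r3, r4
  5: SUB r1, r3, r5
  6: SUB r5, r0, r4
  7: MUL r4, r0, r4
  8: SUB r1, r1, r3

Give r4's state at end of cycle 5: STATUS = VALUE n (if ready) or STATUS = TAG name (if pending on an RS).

c1: issue ADD r2<-Add1 | r0:8,r1:2,r2:Add1,r3:2,r4:5,r5:4
c2: issue ADD r2<-Add2 | r0:8,r1:2,r2:Add2,r3:2,r4:5,r5:4
c3: issue ADD r4<-Add3 | r0:8,r1:2,r2:Add2,r3:2,r4:Add3,r5:4
c4: CDB Add1=9; issue ADD r1<-Add1 | r0:8,r1:Add1,r2:Add2,r3:2,r4:Add3,r5:4
c5: CDB Add2=16; issue SUB r4<-Add2 | r0:8,r1:Add1,r2:16,r3:2,r4:Add2,r5:4

STATUS = TAG Add2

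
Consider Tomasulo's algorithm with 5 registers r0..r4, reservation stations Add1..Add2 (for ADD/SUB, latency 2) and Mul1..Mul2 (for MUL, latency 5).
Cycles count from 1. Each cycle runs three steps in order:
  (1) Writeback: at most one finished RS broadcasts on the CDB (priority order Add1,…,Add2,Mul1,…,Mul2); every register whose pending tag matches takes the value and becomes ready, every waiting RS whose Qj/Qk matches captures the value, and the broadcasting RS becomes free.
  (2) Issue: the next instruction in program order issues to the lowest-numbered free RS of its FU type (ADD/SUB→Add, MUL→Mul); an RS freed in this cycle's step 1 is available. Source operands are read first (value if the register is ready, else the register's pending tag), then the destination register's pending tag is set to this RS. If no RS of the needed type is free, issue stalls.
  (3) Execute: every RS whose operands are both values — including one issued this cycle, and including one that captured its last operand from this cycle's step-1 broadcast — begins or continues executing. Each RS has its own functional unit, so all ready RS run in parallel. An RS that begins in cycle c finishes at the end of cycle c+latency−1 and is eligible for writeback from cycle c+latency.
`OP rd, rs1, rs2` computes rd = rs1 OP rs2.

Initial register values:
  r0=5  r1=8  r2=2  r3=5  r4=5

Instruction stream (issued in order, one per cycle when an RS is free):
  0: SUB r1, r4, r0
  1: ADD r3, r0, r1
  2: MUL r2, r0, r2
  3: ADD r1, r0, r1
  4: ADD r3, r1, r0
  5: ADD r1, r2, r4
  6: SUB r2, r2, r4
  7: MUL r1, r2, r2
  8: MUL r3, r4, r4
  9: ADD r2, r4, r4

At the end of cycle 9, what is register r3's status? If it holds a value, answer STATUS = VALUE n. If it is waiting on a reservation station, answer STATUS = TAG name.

STATUS = VALUE 10

c1: issue SUB r1<-Add1 | r0:5,r1:Add1,r2:2,r3:5,r4:5
c2: issue ADD r3<-Add2 | r0:5,r1:Add1,r2:2,r3:Add2,r4:5
c3: CDB Add1=0; issue MUL r2<-Mul1 | r0:5,r1:0,r2:Mul1,r3:Add2,r4:5
c4: issue ADD r1<-Add1 | r0:5,r1:Add1,r2:Mul1,r3:Add2,r4:5
c5: CDB Add2=5; issue ADD r3<-Add2 | r0:5,r1:Add1,r2:Mul1,r3:Add2,r4:5
c6: CDB Add1=5; issue ADD r1<-Add1 | r0:5,r1:Add1,r2:Mul1,r3:Add2,r4:5
c7: stall | r0:5,r1:Add1,r2:Mul1,r3:Add2,r4:5
c8: CDB Add2=10; issue SUB r2<-Add2 | r0:5,r1:Add1,r2:Add2,r3:10,r4:5
c9: CDB Mul1=10; issue MUL r1<-Mul1 | r0:5,r1:Mul1,r2:Add2,r3:10,r4:5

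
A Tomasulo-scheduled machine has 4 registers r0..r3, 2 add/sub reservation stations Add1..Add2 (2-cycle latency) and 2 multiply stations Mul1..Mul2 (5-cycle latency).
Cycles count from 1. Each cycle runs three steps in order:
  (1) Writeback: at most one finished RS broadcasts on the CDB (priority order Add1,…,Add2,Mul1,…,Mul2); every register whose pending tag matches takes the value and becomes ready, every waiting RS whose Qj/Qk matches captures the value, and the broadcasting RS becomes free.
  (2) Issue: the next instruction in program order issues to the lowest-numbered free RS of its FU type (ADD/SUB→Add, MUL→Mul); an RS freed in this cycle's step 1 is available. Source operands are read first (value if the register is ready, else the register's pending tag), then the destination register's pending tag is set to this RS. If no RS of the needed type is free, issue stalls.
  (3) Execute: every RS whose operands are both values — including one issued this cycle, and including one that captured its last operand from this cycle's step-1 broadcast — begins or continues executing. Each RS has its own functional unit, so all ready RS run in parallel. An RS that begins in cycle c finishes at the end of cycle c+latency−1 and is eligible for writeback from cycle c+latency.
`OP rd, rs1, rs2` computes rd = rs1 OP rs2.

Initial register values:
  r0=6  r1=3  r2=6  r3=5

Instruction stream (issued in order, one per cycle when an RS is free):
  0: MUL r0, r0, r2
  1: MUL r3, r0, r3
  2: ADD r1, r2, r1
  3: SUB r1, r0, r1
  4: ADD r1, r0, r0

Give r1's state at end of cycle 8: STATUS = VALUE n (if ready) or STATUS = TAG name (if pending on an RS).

c1: issue MUL r0<-Mul1 | r0:Mul1,r1:3,r2:6,r3:5
c2: issue MUL r3<-Mul2 | r0:Mul1,r1:3,r2:6,r3:Mul2
c3: issue ADD r1<-Add1 | r0:Mul1,r1:Add1,r2:6,r3:Mul2
c4: issue SUB r1<-Add2 | r0:Mul1,r1:Add2,r2:6,r3:Mul2
c5: CDB Add1=9; issue ADD r1<-Add1 | r0:Mul1,r1:Add1,r2:6,r3:Mul2
c6: CDB Mul1=36 | r0:36,r1:Add1,r2:6,r3:Mul2
c7: - | r0:36,r1:Add1,r2:6,r3:Mul2
c8: CDB Add1=72 | r0:36,r1:72,r2:6,r3:Mul2

STATUS = VALUE 72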